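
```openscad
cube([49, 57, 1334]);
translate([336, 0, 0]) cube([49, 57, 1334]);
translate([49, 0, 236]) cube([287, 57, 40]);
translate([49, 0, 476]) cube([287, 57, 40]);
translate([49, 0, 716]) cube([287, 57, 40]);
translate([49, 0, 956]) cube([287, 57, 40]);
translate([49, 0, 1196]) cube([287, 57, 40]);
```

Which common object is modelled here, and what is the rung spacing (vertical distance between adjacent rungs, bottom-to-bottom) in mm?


A ladder. The rung spacing is 240 mm.

Two tall 49×57 posts with 5 short bars between them — a ladder. Adjacent rungs sit at z = 236 and z = 476, so the spacing is 476 − 236 = 240 mm.


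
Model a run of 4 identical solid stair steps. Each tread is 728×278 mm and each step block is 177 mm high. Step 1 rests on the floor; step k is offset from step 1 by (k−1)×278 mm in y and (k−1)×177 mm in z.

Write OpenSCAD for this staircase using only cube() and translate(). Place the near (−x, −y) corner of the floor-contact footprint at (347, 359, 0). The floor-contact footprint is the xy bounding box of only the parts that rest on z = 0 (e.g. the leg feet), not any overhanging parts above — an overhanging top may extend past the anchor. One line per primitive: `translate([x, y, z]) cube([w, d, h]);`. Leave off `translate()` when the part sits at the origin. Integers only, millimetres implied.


translate([347, 359, 0]) cube([728, 278, 177]);
translate([347, 637, 177]) cube([728, 278, 177]);
translate([347, 915, 354]) cube([728, 278, 177]);
translate([347, 1193, 531]) cube([728, 278, 177]);


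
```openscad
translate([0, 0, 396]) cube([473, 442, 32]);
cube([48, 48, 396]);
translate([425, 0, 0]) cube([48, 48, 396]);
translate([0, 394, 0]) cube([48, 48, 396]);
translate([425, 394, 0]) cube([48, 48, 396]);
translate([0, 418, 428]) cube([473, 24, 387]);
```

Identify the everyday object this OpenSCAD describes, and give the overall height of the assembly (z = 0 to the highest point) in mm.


A chair. The overall height is 815 mm.

A slab on four corner posts with a tall panel at the back — a chair. The seat slab sits at z = 396 with thickness 32, and the 387 mm backrest starts at the seat top, so the overall height is 396 + 32 + 387 = 815 mm.


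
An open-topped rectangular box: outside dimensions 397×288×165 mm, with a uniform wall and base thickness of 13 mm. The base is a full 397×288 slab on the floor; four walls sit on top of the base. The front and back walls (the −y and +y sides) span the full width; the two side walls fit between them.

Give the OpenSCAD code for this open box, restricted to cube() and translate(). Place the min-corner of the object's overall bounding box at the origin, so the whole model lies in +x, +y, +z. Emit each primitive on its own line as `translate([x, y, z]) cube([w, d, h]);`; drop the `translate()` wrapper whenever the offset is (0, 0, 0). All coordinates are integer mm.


cube([397, 288, 13]);
translate([0, 0, 13]) cube([397, 13, 152]);
translate([0, 275, 13]) cube([397, 13, 152]);
translate([0, 13, 13]) cube([13, 262, 152]);
translate([384, 13, 13]) cube([13, 262, 152]);


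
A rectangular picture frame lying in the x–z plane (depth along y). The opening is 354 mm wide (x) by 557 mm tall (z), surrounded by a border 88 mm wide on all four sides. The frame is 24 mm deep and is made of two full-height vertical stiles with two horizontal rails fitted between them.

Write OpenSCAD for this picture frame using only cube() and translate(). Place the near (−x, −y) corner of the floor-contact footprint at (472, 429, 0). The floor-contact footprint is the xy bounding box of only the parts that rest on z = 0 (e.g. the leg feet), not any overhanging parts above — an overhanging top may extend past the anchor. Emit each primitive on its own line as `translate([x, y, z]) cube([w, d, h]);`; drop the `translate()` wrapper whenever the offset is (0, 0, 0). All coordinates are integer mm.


translate([472, 429, 0]) cube([88, 24, 733]);
translate([914, 429, 0]) cube([88, 24, 733]);
translate([560, 429, 0]) cube([354, 24, 88]);
translate([560, 429, 645]) cube([354, 24, 88]);


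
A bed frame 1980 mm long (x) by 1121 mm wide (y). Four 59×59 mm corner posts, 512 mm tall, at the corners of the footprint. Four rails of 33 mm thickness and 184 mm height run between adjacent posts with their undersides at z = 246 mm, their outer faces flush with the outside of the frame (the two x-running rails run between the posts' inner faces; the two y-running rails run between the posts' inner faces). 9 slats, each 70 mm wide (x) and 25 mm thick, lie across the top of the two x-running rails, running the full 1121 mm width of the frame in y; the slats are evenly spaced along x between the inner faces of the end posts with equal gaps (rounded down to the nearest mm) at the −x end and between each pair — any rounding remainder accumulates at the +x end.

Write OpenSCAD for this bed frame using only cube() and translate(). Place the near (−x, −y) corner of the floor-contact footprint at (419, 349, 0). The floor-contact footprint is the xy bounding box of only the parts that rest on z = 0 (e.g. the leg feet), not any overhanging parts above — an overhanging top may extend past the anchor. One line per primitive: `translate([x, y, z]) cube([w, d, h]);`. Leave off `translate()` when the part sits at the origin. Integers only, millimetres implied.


// slat z = rail_z + rail_h = 246 + 184 = 430
// slat gap = ⌊(1862 − 9·70) / 10⌋ = 123
translate([419, 349, 0]) cube([59, 59, 512]);
translate([419, 1411, 0]) cube([59, 59, 512]);
translate([2340, 349, 0]) cube([59, 59, 512]);
translate([2340, 1411, 0]) cube([59, 59, 512]);
translate([478, 349, 246]) cube([1862, 33, 184]);
translate([478, 1437, 246]) cube([1862, 33, 184]);
translate([419, 408, 246]) cube([33, 1003, 184]);
translate([2366, 408, 246]) cube([33, 1003, 184]);
translate([601, 349, 430]) cube([70, 1121, 25]);
translate([794, 349, 430]) cube([70, 1121, 25]);
translate([987, 349, 430]) cube([70, 1121, 25]);
translate([1180, 349, 430]) cube([70, 1121, 25]);
translate([1373, 349, 430]) cube([70, 1121, 25]);
translate([1566, 349, 430]) cube([70, 1121, 25]);
translate([1759, 349, 430]) cube([70, 1121, 25]);
translate([1952, 349, 430]) cube([70, 1121, 25]);
translate([2145, 349, 430]) cube([70, 1121, 25]);


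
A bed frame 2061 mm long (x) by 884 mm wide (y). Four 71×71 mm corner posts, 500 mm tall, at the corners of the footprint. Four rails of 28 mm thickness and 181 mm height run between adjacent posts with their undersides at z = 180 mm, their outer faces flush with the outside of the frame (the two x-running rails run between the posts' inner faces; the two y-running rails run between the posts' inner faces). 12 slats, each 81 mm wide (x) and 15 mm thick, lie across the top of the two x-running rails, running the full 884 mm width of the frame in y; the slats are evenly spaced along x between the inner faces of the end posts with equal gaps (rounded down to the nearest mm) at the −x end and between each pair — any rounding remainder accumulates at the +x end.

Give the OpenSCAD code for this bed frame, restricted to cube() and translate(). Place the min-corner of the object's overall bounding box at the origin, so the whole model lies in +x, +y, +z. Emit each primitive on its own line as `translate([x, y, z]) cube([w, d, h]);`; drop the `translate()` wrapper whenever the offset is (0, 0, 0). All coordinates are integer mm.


// slat z = rail_z + rail_h = 180 + 181 = 361
// slat gap = ⌊(1919 − 12·81) / 13⌋ = 72
cube([71, 71, 500]);
translate([0, 813, 0]) cube([71, 71, 500]);
translate([1990, 0, 0]) cube([71, 71, 500]);
translate([1990, 813, 0]) cube([71, 71, 500]);
translate([71, 0, 180]) cube([1919, 28, 181]);
translate([71, 856, 180]) cube([1919, 28, 181]);
translate([0, 71, 180]) cube([28, 742, 181]);
translate([2033, 71, 180]) cube([28, 742, 181]);
translate([143, 0, 361]) cube([81, 884, 15]);
translate([296, 0, 361]) cube([81, 884, 15]);
translate([449, 0, 361]) cube([81, 884, 15]);
translate([602, 0, 361]) cube([81, 884, 15]);
translate([755, 0, 361]) cube([81, 884, 15]);
translate([908, 0, 361]) cube([81, 884, 15]);
translate([1061, 0, 361]) cube([81, 884, 15]);
translate([1214, 0, 361]) cube([81, 884, 15]);
translate([1367, 0, 361]) cube([81, 884, 15]);
translate([1520, 0, 361]) cube([81, 884, 15]);
translate([1673, 0, 361]) cube([81, 884, 15]);
translate([1826, 0, 361]) cube([81, 884, 15]);


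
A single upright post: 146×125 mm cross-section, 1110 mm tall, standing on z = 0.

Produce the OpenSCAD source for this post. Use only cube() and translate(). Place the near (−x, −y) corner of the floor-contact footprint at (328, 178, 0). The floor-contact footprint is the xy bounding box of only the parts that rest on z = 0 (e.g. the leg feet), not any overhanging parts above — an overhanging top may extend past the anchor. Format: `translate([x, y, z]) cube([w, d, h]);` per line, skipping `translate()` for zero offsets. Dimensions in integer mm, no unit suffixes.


translate([328, 178, 0]) cube([146, 125, 1110]);


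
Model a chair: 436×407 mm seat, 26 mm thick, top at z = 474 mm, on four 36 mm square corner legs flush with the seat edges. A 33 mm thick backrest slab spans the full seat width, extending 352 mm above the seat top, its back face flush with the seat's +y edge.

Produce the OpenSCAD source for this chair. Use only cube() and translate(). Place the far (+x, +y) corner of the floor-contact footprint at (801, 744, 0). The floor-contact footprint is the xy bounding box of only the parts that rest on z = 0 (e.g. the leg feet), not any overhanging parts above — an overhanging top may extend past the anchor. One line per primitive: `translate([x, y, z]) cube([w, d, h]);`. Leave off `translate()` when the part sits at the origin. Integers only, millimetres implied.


// leg_h = 474 - 26 = 448
translate([365, 337, 448]) cube([436, 407, 26]);
translate([365, 337, 0]) cube([36, 36, 448]);
translate([765, 337, 0]) cube([36, 36, 448]);
translate([365, 708, 0]) cube([36, 36, 448]);
translate([765, 708, 0]) cube([36, 36, 448]);
translate([365, 711, 474]) cube([436, 33, 352]);


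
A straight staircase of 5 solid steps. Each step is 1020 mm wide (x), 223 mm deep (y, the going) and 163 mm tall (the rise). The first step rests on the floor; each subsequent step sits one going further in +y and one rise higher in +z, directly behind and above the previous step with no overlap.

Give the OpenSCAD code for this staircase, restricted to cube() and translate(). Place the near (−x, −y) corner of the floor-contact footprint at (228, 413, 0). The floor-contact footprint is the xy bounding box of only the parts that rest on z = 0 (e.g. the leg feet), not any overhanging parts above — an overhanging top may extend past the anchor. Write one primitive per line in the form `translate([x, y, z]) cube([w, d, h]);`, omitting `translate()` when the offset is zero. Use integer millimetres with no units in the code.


translate([228, 413, 0]) cube([1020, 223, 163]);
translate([228, 636, 163]) cube([1020, 223, 163]);
translate([228, 859, 326]) cube([1020, 223, 163]);
translate([228, 1082, 489]) cube([1020, 223, 163]);
translate([228, 1305, 652]) cube([1020, 223, 163]);


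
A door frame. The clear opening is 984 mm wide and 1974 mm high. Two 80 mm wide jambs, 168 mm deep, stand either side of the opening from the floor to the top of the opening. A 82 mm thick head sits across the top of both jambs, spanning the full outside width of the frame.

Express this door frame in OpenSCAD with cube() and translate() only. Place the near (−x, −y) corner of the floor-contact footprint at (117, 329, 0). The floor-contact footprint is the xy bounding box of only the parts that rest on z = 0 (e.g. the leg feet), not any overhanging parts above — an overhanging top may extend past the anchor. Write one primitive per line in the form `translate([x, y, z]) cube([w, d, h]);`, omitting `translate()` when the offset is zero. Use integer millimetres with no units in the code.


translate([117, 329, 0]) cube([80, 168, 1974]);
translate([1181, 329, 0]) cube([80, 168, 1974]);
translate([117, 329, 1974]) cube([1144, 168, 82]);


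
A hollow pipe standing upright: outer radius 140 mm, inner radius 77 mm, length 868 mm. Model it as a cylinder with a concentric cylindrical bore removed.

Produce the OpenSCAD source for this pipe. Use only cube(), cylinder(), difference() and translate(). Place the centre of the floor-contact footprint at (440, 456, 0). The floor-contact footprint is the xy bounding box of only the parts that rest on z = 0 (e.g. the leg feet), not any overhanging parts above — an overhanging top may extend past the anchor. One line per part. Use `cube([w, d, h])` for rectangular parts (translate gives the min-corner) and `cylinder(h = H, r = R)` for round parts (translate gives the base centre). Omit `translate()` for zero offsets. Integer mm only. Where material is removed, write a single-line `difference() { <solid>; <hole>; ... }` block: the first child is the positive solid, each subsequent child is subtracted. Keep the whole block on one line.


difference() { translate([440, 456, 0]) cylinder(h = 868, r = 140); translate([440, 456, 0]) cylinder(h = 868, r = 77); }


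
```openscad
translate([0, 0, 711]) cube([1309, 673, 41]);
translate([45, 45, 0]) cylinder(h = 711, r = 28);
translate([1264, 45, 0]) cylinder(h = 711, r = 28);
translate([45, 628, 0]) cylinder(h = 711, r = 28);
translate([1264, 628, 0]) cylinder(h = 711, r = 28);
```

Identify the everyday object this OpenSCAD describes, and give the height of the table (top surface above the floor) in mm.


A table. The table height is 752 mm.

A 1309×673×41 slab sits at z = 711 on four Ø56 mm round legs — a table. The top surface is at 711 + 41 = 752 mm.


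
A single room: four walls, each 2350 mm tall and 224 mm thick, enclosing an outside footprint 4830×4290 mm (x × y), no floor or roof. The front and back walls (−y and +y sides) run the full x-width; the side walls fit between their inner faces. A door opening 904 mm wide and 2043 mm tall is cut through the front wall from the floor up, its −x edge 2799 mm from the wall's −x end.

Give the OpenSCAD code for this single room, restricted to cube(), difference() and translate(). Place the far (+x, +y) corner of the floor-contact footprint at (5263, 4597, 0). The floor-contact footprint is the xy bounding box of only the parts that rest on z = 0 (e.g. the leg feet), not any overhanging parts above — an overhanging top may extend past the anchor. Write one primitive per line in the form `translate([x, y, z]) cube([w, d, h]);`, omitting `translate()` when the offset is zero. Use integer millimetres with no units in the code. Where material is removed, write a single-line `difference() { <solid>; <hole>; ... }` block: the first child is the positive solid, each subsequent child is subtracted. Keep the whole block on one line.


difference() { translate([433, 307, 0]) cube([4830, 224, 2350]); translate([3232, 307, 0]) cube([904, 224, 2043]); }
translate([433, 4373, 0]) cube([4830, 224, 2350]);
translate([433, 531, 0]) cube([224, 3842, 2350]);
translate([5039, 531, 0]) cube([224, 3842, 2350]);


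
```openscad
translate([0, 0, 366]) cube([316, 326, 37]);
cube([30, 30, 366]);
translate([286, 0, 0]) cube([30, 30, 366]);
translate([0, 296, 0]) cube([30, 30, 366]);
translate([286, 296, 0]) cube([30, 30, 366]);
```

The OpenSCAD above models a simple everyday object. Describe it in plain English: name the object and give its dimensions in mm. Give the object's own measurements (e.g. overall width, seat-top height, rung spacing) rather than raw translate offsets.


A simple wooden stool: a rectangular seat 316 mm (x) by 326 mm (y), 37 mm thick, top face at z = 403 mm, on four square legs, each 30×30 mm in cross-section. The legs rest on z = 0, each flush with a corner of the seat.


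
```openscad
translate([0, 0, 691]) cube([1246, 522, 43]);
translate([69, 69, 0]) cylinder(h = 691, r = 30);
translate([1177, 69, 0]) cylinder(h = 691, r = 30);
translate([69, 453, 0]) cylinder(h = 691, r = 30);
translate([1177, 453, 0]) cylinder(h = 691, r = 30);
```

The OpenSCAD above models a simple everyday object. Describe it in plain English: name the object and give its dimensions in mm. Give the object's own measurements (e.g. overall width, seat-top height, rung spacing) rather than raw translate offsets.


A rectangular dining table. The top is 1246×522×43 mm with its upper surface at z = 734 mm. It stands on four round legs of 60 mm diameter, each leg's bounding box inset 39 mm from the nearest pair of top edges, running from the floor to the underside of the top.


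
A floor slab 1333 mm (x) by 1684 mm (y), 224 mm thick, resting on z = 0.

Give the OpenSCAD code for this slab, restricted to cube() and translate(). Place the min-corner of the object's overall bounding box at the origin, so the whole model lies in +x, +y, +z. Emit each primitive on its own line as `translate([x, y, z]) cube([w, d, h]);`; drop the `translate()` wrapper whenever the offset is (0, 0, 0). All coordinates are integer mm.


cube([1333, 1684, 224]);


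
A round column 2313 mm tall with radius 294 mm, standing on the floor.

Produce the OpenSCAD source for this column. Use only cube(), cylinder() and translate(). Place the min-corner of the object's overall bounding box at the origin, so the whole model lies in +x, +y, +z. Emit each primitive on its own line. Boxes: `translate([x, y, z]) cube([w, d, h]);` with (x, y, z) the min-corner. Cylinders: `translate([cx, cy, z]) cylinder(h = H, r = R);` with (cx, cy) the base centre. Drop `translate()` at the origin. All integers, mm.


translate([294, 294, 0]) cylinder(h = 2313, r = 294);


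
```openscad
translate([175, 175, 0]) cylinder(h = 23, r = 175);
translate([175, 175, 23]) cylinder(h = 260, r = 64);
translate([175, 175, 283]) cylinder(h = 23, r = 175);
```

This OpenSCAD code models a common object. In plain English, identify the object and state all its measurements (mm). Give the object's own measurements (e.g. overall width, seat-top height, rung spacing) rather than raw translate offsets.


A spool: two coaxial disc flanges of radius 175 mm and thickness 23 mm, joined by a core cylinder of radius 64 mm and height 260 mm. The lower flange rests on z = 0 and the three cylinders share a vertical axis.


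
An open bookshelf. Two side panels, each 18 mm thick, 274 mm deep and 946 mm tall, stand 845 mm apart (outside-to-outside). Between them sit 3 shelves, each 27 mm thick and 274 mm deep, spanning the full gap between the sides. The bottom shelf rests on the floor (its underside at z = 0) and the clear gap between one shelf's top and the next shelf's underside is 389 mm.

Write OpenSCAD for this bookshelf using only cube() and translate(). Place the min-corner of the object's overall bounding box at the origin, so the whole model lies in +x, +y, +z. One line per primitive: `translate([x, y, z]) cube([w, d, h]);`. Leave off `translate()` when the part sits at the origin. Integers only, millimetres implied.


cube([18, 274, 946]);
translate([827, 0, 0]) cube([18, 274, 946]);
translate([18, 0, 0]) cube([809, 274, 27]);
translate([18, 0, 416]) cube([809, 274, 27]);
translate([18, 0, 832]) cube([809, 274, 27]);


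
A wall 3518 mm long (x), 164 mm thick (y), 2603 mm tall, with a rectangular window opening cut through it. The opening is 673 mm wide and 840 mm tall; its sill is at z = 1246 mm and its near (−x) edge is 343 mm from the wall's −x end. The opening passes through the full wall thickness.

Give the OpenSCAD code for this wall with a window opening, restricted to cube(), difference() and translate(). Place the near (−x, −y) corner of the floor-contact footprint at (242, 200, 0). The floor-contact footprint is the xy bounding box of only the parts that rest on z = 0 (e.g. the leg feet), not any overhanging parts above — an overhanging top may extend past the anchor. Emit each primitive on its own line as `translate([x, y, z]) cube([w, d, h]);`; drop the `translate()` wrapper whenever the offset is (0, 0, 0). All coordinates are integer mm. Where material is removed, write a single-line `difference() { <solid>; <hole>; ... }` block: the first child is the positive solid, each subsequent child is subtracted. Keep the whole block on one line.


difference() { translate([242, 200, 0]) cube([3518, 164, 2603]); translate([585, 200, 1246]) cube([673, 164, 840]); }


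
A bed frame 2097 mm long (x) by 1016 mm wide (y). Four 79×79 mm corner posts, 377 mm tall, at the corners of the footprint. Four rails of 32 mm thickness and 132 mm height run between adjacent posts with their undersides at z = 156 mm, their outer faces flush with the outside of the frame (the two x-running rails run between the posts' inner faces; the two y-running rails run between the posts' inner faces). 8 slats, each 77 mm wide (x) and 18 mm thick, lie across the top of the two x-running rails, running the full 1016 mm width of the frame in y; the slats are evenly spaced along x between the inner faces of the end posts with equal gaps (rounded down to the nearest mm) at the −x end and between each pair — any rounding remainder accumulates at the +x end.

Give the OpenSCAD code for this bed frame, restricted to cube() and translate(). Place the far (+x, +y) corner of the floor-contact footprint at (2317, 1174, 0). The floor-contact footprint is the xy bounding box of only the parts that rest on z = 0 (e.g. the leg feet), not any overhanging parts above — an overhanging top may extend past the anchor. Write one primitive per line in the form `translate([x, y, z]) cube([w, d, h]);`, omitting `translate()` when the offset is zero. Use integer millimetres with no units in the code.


translate([220, 158, 0]) cube([79, 79, 377]);
translate([220, 1095, 0]) cube([79, 79, 377]);
translate([2238, 158, 0]) cube([79, 79, 377]);
translate([2238, 1095, 0]) cube([79, 79, 377]);
translate([299, 158, 156]) cube([1939, 32, 132]);
translate([299, 1142, 156]) cube([1939, 32, 132]);
translate([220, 237, 156]) cube([32, 858, 132]);
translate([2285, 237, 156]) cube([32, 858, 132]);
translate([446, 158, 288]) cube([77, 1016, 18]);
translate([670, 158, 288]) cube([77, 1016, 18]);
translate([894, 158, 288]) cube([77, 1016, 18]);
translate([1118, 158, 288]) cube([77, 1016, 18]);
translate([1342, 158, 288]) cube([77, 1016, 18]);
translate([1566, 158, 288]) cube([77, 1016, 18]);
translate([1790, 158, 288]) cube([77, 1016, 18]);
translate([2014, 158, 288]) cube([77, 1016, 18]);


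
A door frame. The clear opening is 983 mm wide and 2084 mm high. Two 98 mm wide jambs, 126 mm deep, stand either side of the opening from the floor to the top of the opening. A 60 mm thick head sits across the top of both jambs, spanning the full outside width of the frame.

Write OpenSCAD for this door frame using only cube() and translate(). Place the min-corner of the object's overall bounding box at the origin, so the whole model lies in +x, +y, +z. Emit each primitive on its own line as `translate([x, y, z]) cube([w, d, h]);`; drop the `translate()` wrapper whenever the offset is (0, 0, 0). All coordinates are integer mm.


cube([98, 126, 2084]);
translate([1081, 0, 0]) cube([98, 126, 2084]);
translate([0, 0, 2084]) cube([1179, 126, 60]);


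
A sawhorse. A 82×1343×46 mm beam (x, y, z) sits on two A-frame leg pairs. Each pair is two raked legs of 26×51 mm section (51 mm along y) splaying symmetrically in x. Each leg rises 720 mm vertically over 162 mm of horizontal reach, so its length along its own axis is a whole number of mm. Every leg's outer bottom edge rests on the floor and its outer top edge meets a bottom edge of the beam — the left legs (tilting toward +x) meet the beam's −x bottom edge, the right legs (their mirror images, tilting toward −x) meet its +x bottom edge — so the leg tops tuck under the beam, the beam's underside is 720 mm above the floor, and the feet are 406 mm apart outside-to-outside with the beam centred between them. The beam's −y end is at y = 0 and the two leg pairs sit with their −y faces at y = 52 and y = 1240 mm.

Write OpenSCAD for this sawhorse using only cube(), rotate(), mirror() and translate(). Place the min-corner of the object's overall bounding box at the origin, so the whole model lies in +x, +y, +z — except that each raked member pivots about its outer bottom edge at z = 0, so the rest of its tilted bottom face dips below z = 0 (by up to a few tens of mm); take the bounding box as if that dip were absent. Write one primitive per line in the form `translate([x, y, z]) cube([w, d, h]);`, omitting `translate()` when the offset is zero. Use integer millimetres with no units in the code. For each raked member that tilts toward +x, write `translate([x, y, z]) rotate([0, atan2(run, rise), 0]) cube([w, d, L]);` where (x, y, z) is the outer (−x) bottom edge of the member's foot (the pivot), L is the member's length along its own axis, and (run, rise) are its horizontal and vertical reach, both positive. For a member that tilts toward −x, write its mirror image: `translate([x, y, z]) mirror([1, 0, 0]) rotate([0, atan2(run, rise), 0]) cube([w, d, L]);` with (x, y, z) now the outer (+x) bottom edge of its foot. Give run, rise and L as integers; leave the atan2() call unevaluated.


translate([162, 0, 720]) cube([82, 1343, 46]);
translate([0, 52, 0]) rotate([0, atan2(162, 720), 0]) cube([26, 51, 738]);
translate([406, 52, 0]) mirror([1, 0, 0]) rotate([0, atan2(162, 720), 0]) cube([26, 51, 738]);
translate([0, 1240, 0]) rotate([0, atan2(162, 720), 0]) cube([26, 51, 738]);
translate([406, 1240, 0]) mirror([1, 0, 0]) rotate([0, atan2(162, 720), 0]) cube([26, 51, 738]);


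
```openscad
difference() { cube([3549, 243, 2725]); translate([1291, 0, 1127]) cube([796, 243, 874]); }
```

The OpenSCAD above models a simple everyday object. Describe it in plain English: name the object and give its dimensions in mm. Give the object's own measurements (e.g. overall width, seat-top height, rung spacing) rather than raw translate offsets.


A wall 3549 mm long (x), 243 mm thick (y), 2725 mm tall, with a rectangular window opening cut through it. The opening is 796 mm wide and 874 mm tall; its sill is at z = 1127 mm and its near (−x) edge is 1291 mm from the wall's −x end. The opening passes through the full wall thickness.


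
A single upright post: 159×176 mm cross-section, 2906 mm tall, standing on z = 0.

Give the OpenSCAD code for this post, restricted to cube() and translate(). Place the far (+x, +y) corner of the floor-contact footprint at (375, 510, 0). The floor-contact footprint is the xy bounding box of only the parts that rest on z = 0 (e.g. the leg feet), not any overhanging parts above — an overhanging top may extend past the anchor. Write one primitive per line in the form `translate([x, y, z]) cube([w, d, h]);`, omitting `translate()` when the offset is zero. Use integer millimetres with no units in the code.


translate([216, 334, 0]) cube([159, 176, 2906]);


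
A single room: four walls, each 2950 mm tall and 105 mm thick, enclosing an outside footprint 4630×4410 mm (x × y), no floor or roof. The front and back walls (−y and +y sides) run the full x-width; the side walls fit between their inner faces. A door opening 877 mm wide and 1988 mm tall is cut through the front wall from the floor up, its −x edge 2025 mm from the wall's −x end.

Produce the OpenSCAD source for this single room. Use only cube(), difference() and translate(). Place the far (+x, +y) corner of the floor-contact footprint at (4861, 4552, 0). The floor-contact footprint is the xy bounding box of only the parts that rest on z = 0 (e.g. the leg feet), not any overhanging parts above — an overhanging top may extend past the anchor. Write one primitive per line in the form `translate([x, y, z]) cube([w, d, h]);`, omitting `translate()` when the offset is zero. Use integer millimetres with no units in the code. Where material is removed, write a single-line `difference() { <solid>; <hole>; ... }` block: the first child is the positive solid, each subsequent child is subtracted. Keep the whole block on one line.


difference() { translate([231, 142, 0]) cube([4630, 105, 2950]); translate([2256, 142, 0]) cube([877, 105, 1988]); }
translate([231, 4447, 0]) cube([4630, 105, 2950]);
translate([231, 247, 0]) cube([105, 4200, 2950]);
translate([4756, 247, 0]) cube([105, 4200, 2950]);


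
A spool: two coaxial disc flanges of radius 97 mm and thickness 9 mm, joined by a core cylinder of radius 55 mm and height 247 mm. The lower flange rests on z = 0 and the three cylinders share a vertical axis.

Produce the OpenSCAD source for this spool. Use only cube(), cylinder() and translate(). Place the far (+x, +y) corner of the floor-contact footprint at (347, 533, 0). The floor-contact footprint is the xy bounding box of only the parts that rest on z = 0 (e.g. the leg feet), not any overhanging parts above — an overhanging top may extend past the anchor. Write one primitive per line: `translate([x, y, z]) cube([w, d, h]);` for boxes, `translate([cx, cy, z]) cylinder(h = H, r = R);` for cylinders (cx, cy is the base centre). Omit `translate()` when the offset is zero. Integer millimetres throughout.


translate([250, 436, 0]) cylinder(h = 9, r = 97);
translate([250, 436, 9]) cylinder(h = 247, r = 55);
translate([250, 436, 256]) cylinder(h = 9, r = 97);


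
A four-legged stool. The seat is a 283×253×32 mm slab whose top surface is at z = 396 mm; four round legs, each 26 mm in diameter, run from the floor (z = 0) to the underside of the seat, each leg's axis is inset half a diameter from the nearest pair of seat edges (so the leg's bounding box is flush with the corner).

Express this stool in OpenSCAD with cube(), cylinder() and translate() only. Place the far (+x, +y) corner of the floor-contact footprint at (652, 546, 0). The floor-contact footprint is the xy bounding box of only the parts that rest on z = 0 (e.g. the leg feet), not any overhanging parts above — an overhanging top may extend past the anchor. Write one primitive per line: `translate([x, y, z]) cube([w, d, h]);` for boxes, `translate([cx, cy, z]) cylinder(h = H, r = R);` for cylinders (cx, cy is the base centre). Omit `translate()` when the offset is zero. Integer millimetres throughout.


translate([369, 293, 364]) cube([283, 253, 32]);
translate([382, 306, 0]) cylinder(h = 364, r = 13);
translate([639, 306, 0]) cylinder(h = 364, r = 13);
translate([382, 533, 0]) cylinder(h = 364, r = 13);
translate([639, 533, 0]) cylinder(h = 364, r = 13);


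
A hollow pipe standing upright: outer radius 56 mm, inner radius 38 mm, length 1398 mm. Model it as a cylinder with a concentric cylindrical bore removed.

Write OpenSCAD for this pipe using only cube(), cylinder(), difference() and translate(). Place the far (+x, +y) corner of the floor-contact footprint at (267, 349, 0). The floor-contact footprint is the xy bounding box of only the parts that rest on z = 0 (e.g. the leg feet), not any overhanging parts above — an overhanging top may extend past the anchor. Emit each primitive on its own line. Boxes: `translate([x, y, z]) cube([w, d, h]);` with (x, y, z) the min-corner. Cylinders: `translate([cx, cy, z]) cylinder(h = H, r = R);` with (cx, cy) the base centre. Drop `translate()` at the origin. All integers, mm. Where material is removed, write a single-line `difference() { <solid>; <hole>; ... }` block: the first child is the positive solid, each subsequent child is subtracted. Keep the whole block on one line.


difference() { translate([211, 293, 0]) cylinder(h = 1398, r = 56); translate([211, 293, 0]) cylinder(h = 1398, r = 38); }


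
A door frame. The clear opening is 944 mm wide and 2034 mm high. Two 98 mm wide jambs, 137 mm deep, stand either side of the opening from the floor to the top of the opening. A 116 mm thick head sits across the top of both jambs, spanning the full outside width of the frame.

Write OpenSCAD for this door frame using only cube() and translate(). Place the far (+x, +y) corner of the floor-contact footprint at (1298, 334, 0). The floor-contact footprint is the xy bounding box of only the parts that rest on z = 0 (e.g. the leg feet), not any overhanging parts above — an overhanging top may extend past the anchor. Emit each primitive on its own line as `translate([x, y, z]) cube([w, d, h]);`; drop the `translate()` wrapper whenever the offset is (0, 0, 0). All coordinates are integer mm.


translate([158, 197, 0]) cube([98, 137, 2034]);
translate([1200, 197, 0]) cube([98, 137, 2034]);
translate([158, 197, 2034]) cube([1140, 137, 116]);


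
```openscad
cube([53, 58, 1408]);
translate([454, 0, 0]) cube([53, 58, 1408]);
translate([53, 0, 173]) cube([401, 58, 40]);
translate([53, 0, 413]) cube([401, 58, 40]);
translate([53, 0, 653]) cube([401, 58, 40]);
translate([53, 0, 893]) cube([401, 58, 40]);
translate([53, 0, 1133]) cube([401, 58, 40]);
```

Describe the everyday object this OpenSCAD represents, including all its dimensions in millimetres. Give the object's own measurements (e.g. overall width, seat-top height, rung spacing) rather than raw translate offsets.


A straight ladder. Two 53×58 mm vertical rails, 1408 mm tall, stand 507 mm apart (outside-to-outside) with their front faces coplanar on the −y side. 5 rungs, each 58 mm deep and 40 mm tall, span between the inner faces of the rails, front faces flush with the rails. The lowest rung's underside is at z = 173 mm and rungs are spaced 240 mm apart (underside to underside).


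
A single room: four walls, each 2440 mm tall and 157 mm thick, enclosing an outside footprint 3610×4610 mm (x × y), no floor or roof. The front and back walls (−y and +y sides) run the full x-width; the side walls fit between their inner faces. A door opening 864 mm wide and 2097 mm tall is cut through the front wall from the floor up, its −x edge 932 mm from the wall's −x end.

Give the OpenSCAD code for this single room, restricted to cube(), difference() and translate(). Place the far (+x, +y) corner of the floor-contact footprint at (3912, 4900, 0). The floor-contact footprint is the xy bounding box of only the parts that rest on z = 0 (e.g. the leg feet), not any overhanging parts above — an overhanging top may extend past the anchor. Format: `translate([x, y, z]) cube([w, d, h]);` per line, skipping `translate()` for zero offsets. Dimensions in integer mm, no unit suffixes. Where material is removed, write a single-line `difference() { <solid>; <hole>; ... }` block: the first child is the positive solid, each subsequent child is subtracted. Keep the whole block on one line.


difference() { translate([302, 290, 0]) cube([3610, 157, 2440]); translate([1234, 290, 0]) cube([864, 157, 2097]); }
translate([302, 4743, 0]) cube([3610, 157, 2440]);
translate([302, 447, 0]) cube([157, 4296, 2440]);
translate([3755, 447, 0]) cube([157, 4296, 2440]);


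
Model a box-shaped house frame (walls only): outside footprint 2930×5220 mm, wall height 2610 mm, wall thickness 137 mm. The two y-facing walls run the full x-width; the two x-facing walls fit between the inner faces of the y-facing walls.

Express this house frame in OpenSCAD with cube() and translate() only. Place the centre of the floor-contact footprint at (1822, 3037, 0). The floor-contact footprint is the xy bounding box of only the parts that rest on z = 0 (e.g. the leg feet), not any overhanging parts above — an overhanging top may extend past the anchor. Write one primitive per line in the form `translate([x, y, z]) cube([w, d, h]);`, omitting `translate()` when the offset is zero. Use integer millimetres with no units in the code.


translate([357, 427, 0]) cube([2930, 137, 2610]);
translate([357, 5510, 0]) cube([2930, 137, 2610]);
translate([357, 564, 0]) cube([137, 4946, 2610]);
translate([3150, 564, 0]) cube([137, 4946, 2610]);


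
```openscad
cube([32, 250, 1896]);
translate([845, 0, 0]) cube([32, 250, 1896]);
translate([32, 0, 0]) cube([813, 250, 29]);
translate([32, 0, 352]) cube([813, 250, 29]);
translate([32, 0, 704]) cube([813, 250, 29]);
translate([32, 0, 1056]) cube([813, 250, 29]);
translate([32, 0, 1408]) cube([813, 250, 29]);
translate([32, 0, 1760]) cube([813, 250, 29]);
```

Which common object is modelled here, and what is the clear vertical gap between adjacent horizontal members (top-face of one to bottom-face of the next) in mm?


A bookshelf. The clear shelf gap is 323 mm.

Two tall side panels with 6 horizontal boards between them — a bookshelf. The first two shelf undersides are at z = 0 and z = 352; with shelf thickness 29, the clear gap is 352 − 0 − 29 = 323 mm.


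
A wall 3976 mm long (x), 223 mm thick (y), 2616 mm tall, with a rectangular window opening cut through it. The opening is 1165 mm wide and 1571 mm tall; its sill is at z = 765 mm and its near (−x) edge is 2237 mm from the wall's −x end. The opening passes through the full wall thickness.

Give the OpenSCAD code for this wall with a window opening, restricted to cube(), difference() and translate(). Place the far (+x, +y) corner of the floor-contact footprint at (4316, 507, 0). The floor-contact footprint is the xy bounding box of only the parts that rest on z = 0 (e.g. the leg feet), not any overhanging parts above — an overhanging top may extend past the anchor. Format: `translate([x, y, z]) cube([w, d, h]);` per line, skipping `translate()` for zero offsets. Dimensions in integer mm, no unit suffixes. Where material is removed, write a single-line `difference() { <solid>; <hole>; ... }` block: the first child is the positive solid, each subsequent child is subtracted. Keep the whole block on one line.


difference() { translate([340, 284, 0]) cube([3976, 223, 2616]); translate([2577, 284, 765]) cube([1165, 223, 1571]); }


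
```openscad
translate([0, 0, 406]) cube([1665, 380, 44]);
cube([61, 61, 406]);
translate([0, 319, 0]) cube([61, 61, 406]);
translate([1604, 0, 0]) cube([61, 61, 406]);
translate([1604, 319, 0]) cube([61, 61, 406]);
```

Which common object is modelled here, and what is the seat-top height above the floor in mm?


A bench. The seat-top height is 450 mm.

A long slab on four corner posts — a bench. The slab sits at z = 406 with thickness 44, so the top is 406 + 44 = 450 mm.


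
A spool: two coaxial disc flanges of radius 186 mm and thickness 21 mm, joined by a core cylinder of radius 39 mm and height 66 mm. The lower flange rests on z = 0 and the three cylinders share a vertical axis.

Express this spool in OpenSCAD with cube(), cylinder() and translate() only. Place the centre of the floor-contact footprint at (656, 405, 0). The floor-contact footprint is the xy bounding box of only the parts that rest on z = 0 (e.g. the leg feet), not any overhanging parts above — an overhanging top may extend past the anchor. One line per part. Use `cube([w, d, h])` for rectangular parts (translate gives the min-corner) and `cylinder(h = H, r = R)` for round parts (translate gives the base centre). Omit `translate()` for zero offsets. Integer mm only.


translate([656, 405, 0]) cylinder(h = 21, r = 186);
translate([656, 405, 21]) cylinder(h = 66, r = 39);
translate([656, 405, 87]) cylinder(h = 21, r = 186);


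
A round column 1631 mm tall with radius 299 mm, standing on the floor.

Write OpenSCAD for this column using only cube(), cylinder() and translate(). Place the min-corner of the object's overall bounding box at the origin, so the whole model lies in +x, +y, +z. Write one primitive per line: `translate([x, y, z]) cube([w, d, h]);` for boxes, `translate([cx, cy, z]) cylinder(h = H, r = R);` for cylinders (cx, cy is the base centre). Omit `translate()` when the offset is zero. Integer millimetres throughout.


translate([299, 299, 0]) cylinder(h = 1631, r = 299);


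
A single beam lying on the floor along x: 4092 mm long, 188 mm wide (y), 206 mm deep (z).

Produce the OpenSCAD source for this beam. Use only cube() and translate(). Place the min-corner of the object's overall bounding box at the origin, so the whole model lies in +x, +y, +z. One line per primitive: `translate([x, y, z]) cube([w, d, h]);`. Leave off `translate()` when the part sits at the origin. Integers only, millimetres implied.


cube([4092, 188, 206]);
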